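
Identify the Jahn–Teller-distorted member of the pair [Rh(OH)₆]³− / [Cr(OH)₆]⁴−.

[Rh(OH)₆]³−: Each hydroxide is −1; balancing the −3 overall charge requires Rh(III). Rh sits in group 9, so the d-electron count is 9 − 3 = 6. A 4d ion has a large Δₒ and is invariably low-spin. The d⁶ configuration leaves the e_g set evenly filled (or empty) — no strong Jahn–Teller driving force.
[Cr(OH)₆]⁴−: Each hydroxide is −1; balancing the −4 overall charge requires Cr(II). Cr sits in group 6, so the d-electron count is 6 − 2 = 4. Hydroxide is a weak-field ligand for a first-row metal, so the complex is high-spin. The t₂g³e_g¹ (high-spin) configuration has an unevenly filled e_g set; the Jahn–Teller theorem predicts a tetragonal distortion (typically axial elongation) to lift the degeneracy.

[Cr(OH)₆]⁴−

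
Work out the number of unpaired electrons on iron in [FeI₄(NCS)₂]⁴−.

Summing ligand charges against the −4 overall charge gives an oxidation state of +2 for iron.
Iron is a group-8 element; Fe(II) is therefore d⁶.
The spin state decides the count: Iodide and isothiocyanate are weak-field ligands for a first-row metal, so the complex is high-spin.
An octahedral high-spin d⁶ ion is t₂g⁴e_g², giving 4 unpaired electrons.

4 unpaired electrons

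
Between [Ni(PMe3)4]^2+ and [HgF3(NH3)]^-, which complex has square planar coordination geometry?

For [Ni(PMe3)4]^2+: Ligand charges: trimethylphosphine is neutral. With an overall charge of +2 the nickel centre must be in the +2 oxidation state. Nickel is a group-10 element; Ni(II) is therefore d⁸. Trimethylphosphine is a strong-field ligand (high in the spectrochemical series). A 3d d⁸ ion with strong-field ligands gains enough CFSE to favour square planar over tetrahedral. → square planar.
For [HgF3(NH3)]^-: Ligand charges: each fluoride is −1; ammonia is neutral. With an overall charge of −1 the mercury centre must be in the +2 oxidation state. Hg sits in group 12, so the d-electron count is 12 − 2 = 10. A d¹⁰ ion has no crystal-field stabilisation preference between square planar and tetrahedral, so four ligands adopt the sterically favoured tetrahedral geometry. → tetrahedral.

[Ni(PMe3)4]^2+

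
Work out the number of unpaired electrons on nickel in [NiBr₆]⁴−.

2 unpaired electrons

Summing ligand charges against the −4 overall charge gives an oxidation state of +2 for nickel.
Group 10 minus oxidation state 2 gives a d⁸ configuration.
In an octahedral field the d⁸ configuration is t₂g⁶e_g² (only one arrangement possible), giving 2 unpaired electrons.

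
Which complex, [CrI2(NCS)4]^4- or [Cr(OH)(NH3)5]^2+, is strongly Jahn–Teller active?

[CrI2(NCS)4]^4-

[CrI2(NCS)4]^4-: Summing ligand charges against the −4 overall charge gives an oxidation state of +2 for chromium. Group 6 minus oxidation state 2 gives a d⁴ configuration. Iodide and isothiocyanate are weak-field ligands for a first-row metal, so the complex is high-spin. The t₂g³e_g¹ (high-spin) configuration has an unevenly filled e_g set; the Jahn–Teller theorem predicts a tetragonal distortion (typically axial elongation) to lift the degeneracy.
[Cr(OH)(NH3)5]^2+: Each hydroxide is −1; ammonia is neutral; balancing the +2 overall charge requires Cr(III). Chromium is a group-6 element; Cr(III) is therefore d³. The d³ configuration leaves the e_g set evenly filled (or empty) — no strong Jahn–Teller driving force.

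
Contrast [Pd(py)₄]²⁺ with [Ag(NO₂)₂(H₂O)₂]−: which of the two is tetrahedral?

[Ag(NO₂)₂(H₂O)₂]−

For [Pd(py)₄]²⁺: Summing ligand charges against the +2 overall charge gives an oxidation state of +2 for palladium. Group 10 minus oxidation state 2 gives a d⁸ configuration. A 4d d⁸ ion has a large crystal-field splitting; square planar leaves the high-energy d_{x²−y²} orbital empty and maximises CFSE. → square planar.
For [Ag(NO₂)₂(H₂O)₂]−: Ligand charges: each nitro (N-bound nitrite) is −1; water is neutral. With an overall charge of −1 the silver centre must be in the +1 oxidation state. Ag sits in group 11, so the d-electron count is 11 − 1 = 10. A d¹⁰ ion has no crystal-field stabilisation preference between square planar and tetrahedral, so four ligands adopt the sterically favoured tetrahedral geometry. → tetrahedral.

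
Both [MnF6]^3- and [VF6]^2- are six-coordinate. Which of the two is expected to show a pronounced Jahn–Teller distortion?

[MnF6]^3-: Summing ligand charges against the −3 overall charge gives an oxidation state of +3 for manganese. Group 7 minus oxidation state 3 gives a d⁴ configuration. Fluoride is a weak-field ligand for a first-row metal, so the complex is high-spin. The t₂g³e_g¹ (high-spin) configuration has an unevenly filled e_g set; the Jahn–Teller theorem predicts a tetragonal distortion (typically axial elongation) to lift the degeneracy.
[VF6]^2-: Each fluoride is −1; balancing the −2 overall charge requires V(IV). Group 5 minus oxidation state 4 gives a d¹ configuration. The d¹ configuration leaves the e_g set evenly filled (or empty) — no strong Jahn–Teller driving force.

[MnF6]^3-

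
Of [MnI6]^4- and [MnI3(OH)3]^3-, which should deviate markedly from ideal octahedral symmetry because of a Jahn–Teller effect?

[MnI3(OH)3]^3-

[MnI6]^4-: Ligand charges: each iodide is −1. With an overall charge of −4 the manganese centre must be in the +2 oxidation state. Group 7 minus oxidation state 2 gives a d⁵ configuration. Iodide is a weak-field ligand for a first-row metal, so the complex is high-spin. The d⁵ configuration leaves the e_g set evenly filled (or empty) — no strong Jahn–Teller driving force.
[MnI3(OH)3]^3-: Each iodide is −1; each hydroxide is −1; balancing the −3 overall charge requires Mn(III). Mn sits in group 7, so the d-electron count is 7 − 3 = 4. Hydroxide and iodide are weak-field ligands for a first-row metal, so the complex is high-spin. The t₂g³e_g¹ (high-spin) configuration has an unevenly filled e_g set; the Jahn–Teller theorem predicts a tetragonal distortion (typically axial elongation) to lift the degeneracy.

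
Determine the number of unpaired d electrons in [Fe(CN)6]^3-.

Each cyanide is −1; balancing the −3 overall charge requires Fe(III).
Iron is a group-8 element; Fe(III) is therefore d⁵.
The spin state decides the count: Cyanide is a strong-field ligand (high in the spectrochemical series) for a first-row metal, so the complex is low-spin.
An octahedral low-spin d⁵ ion is t₂g⁵e_g⁰, giving 1 unpaired electron.

1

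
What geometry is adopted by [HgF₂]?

linear

Summing ligand charges against the 0 overall charge gives an oxidation state of +2 for mercury.
Mercury is a group-12 element; Hg(II) is therefore d¹⁰.
Coordination number: 2.
A d¹⁰ ion with only two ligands adopts a linear arrangement (sp hybridisation; no CFSE preference).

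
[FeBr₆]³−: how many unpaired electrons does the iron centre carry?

5 unpaired electrons

Summing ligand charges against the −3 overall charge gives an oxidation state of +3 for iron.
Iron is a group-8 element; Fe(III) is therefore d⁵.
The spin state decides the count: Bromide is a weak-field ligand for a first-row metal, so the complex is high-spin.
An octahedral high-spin d⁵ ion is t₂g³e_g², giving 5 unpaired electrons.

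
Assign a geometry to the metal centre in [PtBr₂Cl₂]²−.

Ligand charges: each bromide is −1; each chloride is −1. With an overall charge of −2 the platinum centre must be in the +2 oxidation state.
Pt sits in group 10, so the d-electron count is 10 − 2 = 8.
With 4 monodentate ligands the coordination number is 4.
A 5d d⁸ ion has a large crystal-field splitting; square planar leaves the high-energy d_{x²−y²} orbital empty and maximises CFSE.

square planar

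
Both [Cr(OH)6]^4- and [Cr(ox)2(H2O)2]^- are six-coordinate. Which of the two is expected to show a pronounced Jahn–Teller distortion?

[Cr(OH)6]^4-

[Cr(OH)6]^4-: Each hydroxide is −1; balancing the −4 overall charge requires Cr(II). Cr sits in group 6, so the d-electron count is 6 − 2 = 4. Hydroxide is a weak-field ligand for a first-row metal, so the complex is high-spin. The t₂g³e_g¹ (high-spin) configuration has an unevenly filled e_g set; the Jahn–Teller theorem predicts a tetragonal distortion (typically axial elongation) to lift the degeneracy.
[Cr(ox)2(H2O)2]^-: Each oxalate is −2; water is neutral; balancing the −1 overall charge requires Cr(III). Cr sits in group 6, so the d-electron count is 6 − 3 = 3. The d³ configuration leaves the e_g set evenly filled (or empty) — no strong Jahn–Teller driving force.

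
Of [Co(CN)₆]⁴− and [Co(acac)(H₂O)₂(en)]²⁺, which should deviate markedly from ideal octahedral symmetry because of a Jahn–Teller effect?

[Co(CN)₆]⁴−: Summing ligand charges against the −4 overall charge gives an oxidation state of +2 for cobalt. Co sits in group 9, so the d-electron count is 9 − 2 = 7. Cyanide is a strong-field ligand (high in the spectrochemical series) for a first-row metal, so the complex is low-spin. The t₂g⁶e_g¹ (low-spin) configuration has an unevenly filled e_g set; the Jahn–Teller theorem predicts a tetragonal distortion (typically axial elongation) to lift the degeneracy.
[Co(acac)(H₂O)₂(en)]²⁺: Each acetylacetonate is −1; water is neutral; ethylenediamine is neutral; balancing the +2 overall charge requires Co(III). Cobalt is a group-9 element; Co(III) is therefore d⁶. Co(III) has an exceptionally large octahedral splitting and is low-spin with essentially every ligand except fluoride. The d⁶ configuration leaves the e_g set evenly filled (or empty) — no strong Jahn–Teller driving force.

[Co(CN)₆]⁴−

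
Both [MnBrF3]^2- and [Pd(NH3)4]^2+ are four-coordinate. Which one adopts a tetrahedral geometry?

[MnBrF3]^2-

For [MnBrF3]^2-: Each bromide is −1; each fluoride is −1; balancing the −2 overall charge requires Mn(II). Group 7 minus oxidation state 2 gives a d⁵ configuration. A high-spin d⁵ ion has zero CFSE in either geometry, so four ligands adopt the sterically favoured tetrahedral geometry. → tetrahedral.
For [Pd(NH3)4]^2+: Ligand charges: ammonia is neutral. With an overall charge of +2 the palladium centre must be in the +2 oxidation state. Palladium is a group-10 element; Pd(II) is therefore d⁸. A 4d d⁸ ion has a large crystal-field splitting; square planar leaves the high-energy d_{x²−y²} orbital empty and maximises CFSE. → square planar.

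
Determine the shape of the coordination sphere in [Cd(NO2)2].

linear

Ligand charges: each nitro (N-bound nitrite) is −1. With an overall charge of 0 the cadmium centre must be in the +2 oxidation state.
Cd sits in group 12, so the d-electron count is 12 − 2 = 10.
Coordination number: 2.
A d¹⁰ ion with only two ligands adopts a linear arrangement (sp hybridisation; no CFSE preference).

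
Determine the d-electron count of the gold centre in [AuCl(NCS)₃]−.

Ligand charges: each chloride is −1; each isothiocyanate is −1. With an overall charge of −1 the gold centre must be in the +3 oxidation state.
Group 11 minus oxidation state 3 gives a d⁸ configuration.

d8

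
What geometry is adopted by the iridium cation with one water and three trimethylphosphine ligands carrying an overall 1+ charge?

Summing ligand charges against the +1 overall charge gives an oxidation state of +1 for iridium.
Iridium is a group-9 element; Ir(I) is therefore d⁸.
Coordination number: 4.
A 5d d⁸ ion has a large crystal-field splitting; square planar leaves the high-energy d_{x²−y²} orbital empty and maximises CFSE.

square planar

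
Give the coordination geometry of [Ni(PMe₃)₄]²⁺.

square planar

Summing ligand charges against the +2 overall charge gives an oxidation state of +2 for nickel.
Nickel is a group-10 element; Ni(II) is therefore d⁸.
With 4 monodentate ligands the coordination number is 4.
Trimethylphosphine is a strong-field ligand (high in the spectrochemical series).
A 3d d⁸ ion with strong-field ligands gains enough CFSE to favour square planar over tetrahedral.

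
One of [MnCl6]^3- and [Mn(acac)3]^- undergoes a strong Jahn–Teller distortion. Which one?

[MnCl6]^3-: Each chloride is −1; balancing the −3 overall charge requires Mn(III). Mn sits in group 7, so the d-electron count is 7 − 3 = 4. Chloride is a weak-field ligand for a first-row metal, so the complex is high-spin. The t₂g³e_g¹ (high-spin) configuration has an unevenly filled e_g set; the Jahn–Teller theorem predicts a tetragonal distortion (typically axial elongation) to lift the degeneracy.
[Mn(acac)3]^-: Each acetylacetonate is −1; balancing the −1 overall charge requires Mn(II). Manganese is a group-7 element; Mn(II) is therefore d⁵. Acetylacetonate is a weak-field ligand for a first-row metal, so the complex is high-spin. The d⁵ configuration leaves the e_g set evenly filled (or empty) — no strong Jahn–Teller driving force.

[MnCl6]^3-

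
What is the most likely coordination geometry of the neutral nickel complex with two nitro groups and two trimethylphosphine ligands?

Ligand charges: each nitro (N-bound nitrite) is −1; trimethylphosphine is neutral. With an overall charge of 0 the nickel centre must be in the +2 oxidation state.
Nickel is a group-10 element; Ni(II) is therefore d⁸.
With 4 monodentate ligands the coordination number is 4.
Nitro (N-bound nitrite) and trimethylphosphine are strong-field ligands (high in the spectrochemical series).
A 3d d⁸ ion with strong-field ligands gains enough CFSE to favour square planar over tetrahedral.

square planar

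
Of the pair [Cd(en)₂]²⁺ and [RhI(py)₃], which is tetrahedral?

For [Cd(en)₂]²⁺: Ethylenediamine is neutral; balancing the +2 overall charge requires Cd(II). Cd sits in group 12, so the d-electron count is 12 − 2 = 10. A d¹⁰ ion has no crystal-field stabilisation preference between square planar and tetrahedral, so four ligands adopt the sterically favoured tetrahedral geometry. → tetrahedral.
For [RhI(py)₃]: Ligand charges: each iodide is −1; pyridine is neutral. With an overall charge of 0 the rhodium centre must be in the +1 oxidation state. Group 9 minus oxidation state 1 gives a d⁸ configuration. A 4d d⁸ ion has a large crystal-field splitting; square planar leaves the high-energy d_{x²−y²} orbital empty and maximises CFSE. → square planar.

[Cd(en)₂]²⁺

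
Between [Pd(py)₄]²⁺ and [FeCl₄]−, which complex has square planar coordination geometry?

For [Pd(py)₄]²⁺: Pyridine is neutral; balancing the +2 overall charge requires Pd(II). Palladium is a group-10 element; Pd(II) is therefore d⁸. A 4d d⁸ ion has a large crystal-field splitting; square planar leaves the high-energy d_{x²−y²} orbital empty and maximises CFSE. → square planar.
For [FeCl₄]−: Ligand charges: each chloride is −1. With an overall charge of −1 the iron centre must be in the +3 oxidation state. Fe sits in group 8, so the d-electron count is 8 − 3 = 5. A high-spin d⁵ ion has zero CFSE in either geometry, so four ligands adopt the sterically favoured tetrahedral geometry. → tetrahedral.

[Pd(py)₄]²⁺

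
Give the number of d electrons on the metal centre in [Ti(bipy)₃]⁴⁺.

2,2′-bipyridine is neutral; balancing the +4 overall charge requires Ti(IV).
Ti sits in group 4, so the d-electron count is 4 − 4 = 0.

d0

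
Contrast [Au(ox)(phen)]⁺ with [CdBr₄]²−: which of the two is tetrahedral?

[CdBr₄]²−

For [Au(ox)(phen)]⁺: Summing ligand charges against the +1 overall charge gives an oxidation state of +3 for gold. Group 11 minus oxidation state 3 gives a d⁸ configuration. A 5d d⁸ ion has a large crystal-field splitting; square planar leaves the high-energy d_{x²−y²} orbital empty and maximises CFSE. → square planar.
For [CdBr₄]²−: Ligand charges: each bromide is −1. With an overall charge of −2 the cadmium centre must be in the +2 oxidation state. Cadmium is a group-12 element; Cd(II) is therefore d¹⁰. A d¹⁰ ion has no crystal-field stabilisation preference between square planar and tetrahedral, so four ligands adopt the sterically favoured tetrahedral geometry. → tetrahedral.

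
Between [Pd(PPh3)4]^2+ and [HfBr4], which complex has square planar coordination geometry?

[Pd(PPh3)4]^2+

For [Pd(PPh3)4]^2+: Summing ligand charges against the +2 overall charge gives an oxidation state of +2 for palladium. Palladium is a group-10 element; Pd(II) is therefore d⁸. A 4d d⁸ ion has a large crystal-field splitting; square planar leaves the high-energy d_{x²−y²} orbital empty and maximises CFSE. → square planar.
For [HfBr4]: Summing ligand charges against the 0 overall charge gives an oxidation state of +4 for hafnium. Group 4 minus oxidation state 4 gives a d⁰ configuration. A d⁰ ion has no crystal-field stabilisation preference between square planar and tetrahedral, so four ligands adopt the sterically favoured tetrahedral geometry. → tetrahedral.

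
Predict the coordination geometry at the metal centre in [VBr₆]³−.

octahedral

Each bromide is −1; balancing the −3 overall charge requires V(III).
V sits in group 5, so the d-electron count is 5 − 3 = 2.
With 6 monodentate ligands the coordination number is 6.
Six donors around a single metal centre give an octahedral coordination sphere.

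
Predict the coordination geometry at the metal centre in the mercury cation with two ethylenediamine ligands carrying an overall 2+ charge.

Summing ligand charges against the +2 overall charge gives an oxidation state of +2 for mercury.
Hg sits in group 12, so the d-electron count is 12 − 2 = 10.
Counting donor atoms: 2×ethylenediamine (bidentate) → 4 donors. Coordination number = 4.
A d¹⁰ ion has no crystal-field stabilisation preference between square planar and tetrahedral, so four ligands adopt the sterically favoured tetrahedral geometry.

tetrahedral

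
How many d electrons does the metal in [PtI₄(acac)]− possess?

d⁶

Each iodide is −1; each acetylacetonate is −1; balancing the −1 overall charge requires Pt(IV).
Pt sits in group 10, so the d-electron count is 10 − 4 = 6.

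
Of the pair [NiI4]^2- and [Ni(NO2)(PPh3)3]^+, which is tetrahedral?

[NiI4]^2-

For [NiI4]^2-: Summing ligand charges against the −2 overall charge gives an oxidation state of +2 for nickel. Ni sits in group 10, so the d-electron count is 10 − 2 = 8. Iodide is a weak-field ligand. With weak-field ligands the CFSE gain from square planar is small, so a 3d d⁸ ion takes the sterically preferred tetrahedral geometry. → tetrahedral.
For [Ni(NO2)(PPh3)3]^+: Each nitro (N-bound nitrite) is −1; triphenylphosphine is neutral; balancing the +1 overall charge requires Ni(II). Ni sits in group 10, so the d-electron count is 10 − 2 = 8. Nitro (N-bound nitrite) and triphenylphosphine are strong-field ligands (high in the spectrochemical series). A 3d d⁸ ion with strong-field ligands gains enough CFSE to favour square planar over tetrahedral. → square planar.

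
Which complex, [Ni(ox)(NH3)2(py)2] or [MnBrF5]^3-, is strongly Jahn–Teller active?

[Ni(ox)(NH3)2(py)2]: Summing ligand charges against the 0 overall charge gives an oxidation state of +2 for nickel. Ni sits in group 10, so the d-electron count is 10 − 2 = 8. The d⁸ configuration leaves the e_g set evenly filled (or empty) — no strong Jahn–Teller driving force.
[MnBrF5]^3-: Ligand charges: each bromide is −1; each fluoride is −1. With an overall charge of −3 the manganese centre must be in the +3 oxidation state. Mn sits in group 7, so the d-electron count is 7 − 3 = 4. Bromide and fluoride are weak-field ligands for a first-row metal, so the complex is high-spin. The t₂g³e_g¹ (high-spin) configuration has an unevenly filled e_g set; the Jahn–Teller theorem predicts a tetragonal distortion (typically axial elongation) to lift the degeneracy.

[MnBrF5]^3-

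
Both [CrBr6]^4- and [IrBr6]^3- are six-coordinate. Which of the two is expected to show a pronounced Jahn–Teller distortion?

[CrBr6]^4-: Summing ligand charges against the −4 overall charge gives an oxidation state of +2 for chromium. Group 6 minus oxidation state 2 gives a d⁴ configuration. Bromide is a weak-field ligand for a first-row metal, so the complex is high-spin. The t₂g³e_g¹ (high-spin) configuration has an unevenly filled e_g set; the Jahn–Teller theorem predicts a tetragonal distortion (typically axial elongation) to lift the degeneracy.
[IrBr6]^3-: Each bromide is −1; balancing the −3 overall charge requires Ir(III). Iridium is a group-9 element; Ir(III) is therefore d⁶. A 5d ion has a large Δₒ and is invariably low-spin. The d⁶ configuration leaves the e_g set evenly filled (or empty) — no strong Jahn–Teller driving force.

[CrBr6]^4-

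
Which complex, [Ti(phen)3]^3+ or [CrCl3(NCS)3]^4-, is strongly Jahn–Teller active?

[CrCl3(NCS)3]^4-

[Ti(phen)3]^3+: 1,10-phenanthroline is neutral; balancing the +3 overall charge requires Ti(III). Group 4 minus oxidation state 3 gives a d¹ configuration. The d¹ configuration leaves the e_g set evenly filled (or empty) — no strong Jahn–Teller driving force.
[CrCl3(NCS)3]^4-: Ligand charges: each chloride is −1; each isothiocyanate is −1. With an overall charge of −4 the chromium centre must be in the +2 oxidation state. Cr sits in group 6, so the d-electron count is 6 − 2 = 4. Chloride and isothiocyanate are weak-field ligands for a first-row metal, so the complex is high-spin. The t₂g³e_g¹ (high-spin) configuration has an unevenly filled e_g set; the Jahn–Teller theorem predicts a tetragonal distortion (typically axial elongation) to lift the degeneracy.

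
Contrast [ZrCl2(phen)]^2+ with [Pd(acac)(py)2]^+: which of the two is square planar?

[Pd(acac)(py)2]^+

For [ZrCl2(phen)]^2+: Ligand charges: each chloride is −1; 1,10-phenanthroline is neutral. With an overall charge of +2 the zirconium centre must be in the +4 oxidation state. Zirconium is a group-4 element; Zr(IV) is therefore d⁰. A d⁰ ion has no crystal-field stabilisation preference between square planar and tetrahedral, so four ligands adopt the sterically favoured tetrahedral geometry. → tetrahedral.
For [Pd(acac)(py)2]^+: Summing ligand charges against the +1 overall charge gives an oxidation state of +2 for palladium. Pd sits in group 10, so the d-electron count is 10 − 2 = 8. A 4d d⁸ ion has a large crystal-field splitting; square planar leaves the high-energy d_{x²−y²} orbital empty and maximises CFSE. → square planar.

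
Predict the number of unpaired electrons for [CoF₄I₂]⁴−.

3 unpaired electrons

Summing ligand charges against the −4 overall charge gives an oxidation state of +2 for cobalt.
Co sits in group 9, so the d-electron count is 9 − 2 = 7.
The spin state decides the count: Fluoride and iodide are weak-field ligands for a first-row metal, so the complex is high-spin.
An octahedral high-spin d⁷ ion is t₂g⁵e_g², giving 3 unpaired electrons.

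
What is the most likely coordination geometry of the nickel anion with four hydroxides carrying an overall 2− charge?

Ligand charges: each hydroxide is −1. With an overall charge of −2 the nickel centre must be in the +2 oxidation state.
Group 10 minus oxidation state 2 gives a d⁸ configuration.
Coordination number: 4.
Hydroxide is a weak-field ligand.
With weak-field ligands the CFSE gain from square planar is small, so a 3d d⁸ ion takes the sterically preferred tetrahedral geometry.

tetrahedral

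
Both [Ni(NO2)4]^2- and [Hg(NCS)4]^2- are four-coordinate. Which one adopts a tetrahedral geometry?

[Hg(NCS)4]^2-

For [Ni(NO2)4]^2-: Each nitro (N-bound nitrite) is −1; balancing the −2 overall charge requires Ni(II). Ni sits in group 10, so the d-electron count is 10 − 2 = 8. Nitro (N-bound nitrite) is a strong-field ligand (high in the spectrochemical series). A 3d d⁸ ion with strong-field ligands gains enough CFSE to favour square planar over tetrahedral. → square planar.
For [Hg(NCS)4]^2-: Ligand charges: each isothiocyanate is −1. With an overall charge of −2 the mercury centre must be in the +2 oxidation state. Hg sits in group 12, so the d-electron count is 12 − 2 = 10. A d¹⁰ ion has no crystal-field stabilisation preference between square planar and tetrahedral, so four ligands adopt the sterically favoured tetrahedral geometry. → tetrahedral.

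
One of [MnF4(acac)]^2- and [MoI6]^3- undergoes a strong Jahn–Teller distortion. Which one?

[MnF4(acac)]^2-: Summing ligand charges against the −2 overall charge gives an oxidation state of +3 for manganese. Manganese is a group-7 element; Mn(III) is therefore d⁴. Acetylacetonate and fluoride are weak-field ligands for a first-row metal, so the complex is high-spin. The t₂g³e_g¹ (high-spin) configuration has an unevenly filled e_g set; the Jahn–Teller theorem predicts a tetragonal distortion (typically axial elongation) to lift the degeneracy.
[MoI6]^3-: Summing ligand charges against the −3 overall charge gives an oxidation state of +3 for molybdenum. Mo sits in group 6, so the d-electron count is 6 − 3 = 3. The d³ configuration leaves the e_g set evenly filled (or empty) — no strong Jahn–Teller driving force.

[MnF4(acac)]^2-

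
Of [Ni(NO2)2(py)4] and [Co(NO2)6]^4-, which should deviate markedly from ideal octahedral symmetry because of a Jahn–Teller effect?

[Co(NO2)6]^4-

[Ni(NO2)2(py)4]: Ligand charges: each nitro (N-bound nitrite) is −1; pyridine is neutral. With an overall charge of 0 the nickel centre must be in the +2 oxidation state. Ni sits in group 10, so the d-electron count is 10 − 2 = 8. The d⁸ configuration leaves the e_g set evenly filled (or empty) — no strong Jahn–Teller driving force.
[Co(NO2)6]^4-: Each nitro (N-bound nitrite) is −1; balancing the −4 overall charge requires Co(II). Cobalt is a group-9 element; Co(II) is therefore d⁷. Nitro (N-bound nitrite) is a strong-field ligand (high in the spectrochemical series) for a first-row metal, so the complex is low-spin. The t₂g⁶e_g¹ (low-spin) configuration has an unevenly filled e_g set; the Jahn–Teller theorem predicts a tetragonal distortion (typically axial elongation) to lift the degeneracy.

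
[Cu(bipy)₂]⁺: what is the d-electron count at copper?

Summing ligand charges against the +1 overall charge gives an oxidation state of +1 for copper.
Group 11 minus oxidation state 1 gives a d¹⁰ configuration.

d¹⁰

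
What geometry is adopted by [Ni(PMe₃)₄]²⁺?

square planar

Trimethylphosphine is neutral; balancing the +2 overall charge requires Ni(II).
Ni sits in group 10, so the d-electron count is 10 − 2 = 8.
With 4 monodentate ligands the coordination number is 4.
Trimethylphosphine is a strong-field ligand (high in the spectrochemical series).
A 3d d⁸ ion with strong-field ligands gains enough CFSE to favour square planar over tetrahedral.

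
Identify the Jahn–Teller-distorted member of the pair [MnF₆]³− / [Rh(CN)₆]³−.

[MnF₆]³−

[MnF₆]³−: Each fluoride is −1; balancing the −3 overall charge requires Mn(III). Manganese is a group-7 element; Mn(III) is therefore d⁴. Fluoride is a weak-field ligand for a first-row metal, so the complex is high-spin. The t₂g³e_g¹ (high-spin) configuration has an unevenly filled e_g set; the Jahn–Teller theorem predicts a tetragonal distortion (typically axial elongation) to lift the degeneracy.
[Rh(CN)₆]³−: Summing ligand charges against the −3 overall charge gives an oxidation state of +3 for rhodium. Group 9 minus oxidation state 3 gives a d⁶ configuration. A 4d ion has a large Δₒ and is invariably low-spin. The d⁶ configuration leaves the e_g set evenly filled (or empty) — no strong Jahn–Teller driving force.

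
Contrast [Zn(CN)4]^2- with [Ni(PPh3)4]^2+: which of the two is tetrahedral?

[Zn(CN)4]^2-

For [Zn(CN)4]^2-: Summing ligand charges against the −2 overall charge gives an oxidation state of +2 for zinc. Group 12 minus oxidation state 2 gives a d¹⁰ configuration. A d¹⁰ ion has no crystal-field stabilisation preference between square planar and tetrahedral, so four ligands adopt the sterically favoured tetrahedral geometry. → tetrahedral.
For [Ni(PPh3)4]^2+: Summing ligand charges against the +2 overall charge gives an oxidation state of +2 for nickel. Ni sits in group 10, so the d-electron count is 10 − 2 = 8. Triphenylphosphine is a strong-field ligand (high in the spectrochemical series). A 3d d⁸ ion with strong-field ligands gains enough CFSE to favour square planar over tetrahedral. → square planar.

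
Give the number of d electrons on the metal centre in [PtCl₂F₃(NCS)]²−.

Summing ligand charges against the −2 overall charge gives an oxidation state of +4 for platinum.
Platinum is a group-10 element; Pt(IV) is therefore d⁶.

d⁶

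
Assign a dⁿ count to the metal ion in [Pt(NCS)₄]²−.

d⁸

Ligand charges: each isothiocyanate is −1. With an overall charge of −2 the platinum centre must be in the +2 oxidation state.
Platinum is a group-10 element; Pt(II) is therefore d⁸.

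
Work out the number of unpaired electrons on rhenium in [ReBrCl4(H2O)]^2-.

2

Each bromide is −1; each chloride is −1; water is neutral; balancing the −2 overall charge requires Re(III).
Rhenium is a group-7 element; Re(III) is therefore d⁴.
The spin state decides the count: a 5d ion has a large Δₒ and is invariably low-spin.
An octahedral low-spin d⁴ ion is t₂g⁴e_g⁰, giving 2 unpaired electrons.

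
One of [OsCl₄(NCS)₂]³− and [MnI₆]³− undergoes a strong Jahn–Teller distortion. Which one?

[MnI₆]³−

[OsCl₄(NCS)₂]³−: Ligand charges: each chloride is −1; each isothiocyanate is −1. With an overall charge of −3 the osmium centre must be in the +3 oxidation state. Osmium is a group-8 element; Os(III) is therefore d⁵. A 5d ion has a large Δₒ and is invariably low-spin. The d⁵ configuration leaves the e_g set evenly filled (or empty) — no strong Jahn–Teller driving force.
[MnI₆]³−: Ligand charges: each iodide is −1. With an overall charge of −3 the manganese centre must be in the +3 oxidation state. Mn sits in group 7, so the d-electron count is 7 − 3 = 4. Iodide is a weak-field ligand for a first-row metal, so the complex is high-spin. The t₂g³e_g¹ (high-spin) configuration has an unevenly filled e_g set; the Jahn–Teller theorem predicts a tetragonal distortion (typically axial elongation) to lift the degeneracy.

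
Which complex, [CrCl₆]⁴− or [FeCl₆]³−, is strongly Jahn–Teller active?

[CrCl₆]⁴−

[CrCl₆]⁴−: Ligand charges: each chloride is −1. With an overall charge of −4 the chromium centre must be in the +2 oxidation state. Cr sits in group 6, so the d-electron count is 6 − 2 = 4. Chloride is a weak-field ligand for a first-row metal, so the complex is high-spin. The t₂g³e_g¹ (high-spin) configuration has an unevenly filled e_g set; the Jahn–Teller theorem predicts a tetragonal distortion (typically axial elongation) to lift the degeneracy.
[FeCl₆]³−: Ligand charges: each chloride is −1. With an overall charge of −3 the iron centre must be in the +3 oxidation state. Group 8 minus oxidation state 3 gives a d⁵ configuration. Chloride is a weak-field ligand for a first-row metal, so the complex is high-spin. The d⁵ configuration leaves the e_g set evenly filled (or empty) — no strong Jahn–Teller driving force.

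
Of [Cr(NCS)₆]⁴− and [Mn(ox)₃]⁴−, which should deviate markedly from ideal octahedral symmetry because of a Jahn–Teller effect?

[Cr(NCS)₆]⁴−: Summing ligand charges against the −4 overall charge gives an oxidation state of +2 for chromium. Group 6 minus oxidation state 2 gives a d⁴ configuration. Isothiocyanate is a weak-field ligand for a first-row metal, so the complex is high-spin. The t₂g³e_g¹ (high-spin) configuration has an unevenly filled e_g set; the Jahn–Teller theorem predicts a tetragonal distortion (typically axial elongation) to lift the degeneracy.
[Mn(ox)₃]⁴−: Summing ligand charges against the −4 overall charge gives an oxidation state of +2 for manganese. Group 7 minus oxidation state 2 gives a d⁵ configuration. Oxalate is a weak-field ligand for a first-row metal, so the complex is high-spin. The d⁵ configuration leaves the e_g set evenly filled (or empty) — no strong Jahn–Teller driving force.

[Cr(NCS)₆]⁴−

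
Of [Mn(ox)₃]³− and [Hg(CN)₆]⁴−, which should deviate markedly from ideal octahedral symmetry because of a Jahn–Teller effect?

[Mn(ox)₃]³−

[Mn(ox)₃]³−: Each oxalate is −2; balancing the −3 overall charge requires Mn(III). Manganese is a group-7 element; Mn(III) is therefore d⁴. Oxalate is a weak-field ligand for a first-row metal, so the complex is high-spin. The t₂g³e_g¹ (high-spin) configuration has an unevenly filled e_g set; the Jahn–Teller theorem predicts a tetragonal distortion (typically axial elongation) to lift the degeneracy.
[Hg(CN)₆]⁴−: Each cyanide is −1; balancing the −4 overall charge requires Hg(II). Mercury is a group-12 element; Hg(II) is therefore d¹⁰. The d¹⁰ configuration leaves the e_g set evenly filled (or empty) — no strong Jahn–Teller driving force.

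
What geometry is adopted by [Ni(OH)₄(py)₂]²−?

octahedral

Ligand charges: each hydroxide is −1; pyridine is neutral. With an overall charge of −2 the nickel centre must be in the +2 oxidation state.
Group 10 minus oxidation state 2 gives a d⁸ configuration.
Coordination number: 6.
Six donors around a single metal centre give an octahedral coordination sphere.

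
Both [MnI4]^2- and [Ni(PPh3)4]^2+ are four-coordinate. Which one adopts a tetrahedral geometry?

For [MnI4]^2-: Each iodide is −1; balancing the −2 overall charge requires Mn(II). Mn sits in group 7, so the d-electron count is 7 − 2 = 5. A high-spin d⁵ ion has zero CFSE in either geometry, so four ligands adopt the sterically favoured tetrahedral geometry. → tetrahedral.
For [Ni(PPh3)4]^2+: Ligand charges: triphenylphosphine is neutral. With an overall charge of +2 the nickel centre must be in the +2 oxidation state. Group 10 minus oxidation state 2 gives a d⁸ configuration. Triphenylphosphine is a strong-field ligand (high in the spectrochemical series). A 3d d⁸ ion with strong-field ligands gains enough CFSE to favour square planar over tetrahedral. → square planar.

[MnI4]^2-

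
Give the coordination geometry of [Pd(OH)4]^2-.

square planar

Summing ligand charges against the −2 overall charge gives an oxidation state of +2 for palladium.
Group 10 minus oxidation state 2 gives a d⁸ configuration.
With 4 monodentate ligands the coordination number is 4.
A 4d d⁸ ion has a large crystal-field splitting; square planar leaves the high-energy d_{x²−y²} orbital empty and maximises CFSE.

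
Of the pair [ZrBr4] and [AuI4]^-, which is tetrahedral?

For [ZrBr4]: Each bromide is −1; balancing the 0 overall charge requires Zr(IV). Group 4 minus oxidation state 4 gives a d⁰ configuration. A d⁰ ion has no crystal-field stabilisation preference between square planar and tetrahedral, so four ligands adopt the sterically favoured tetrahedral geometry. → tetrahedral.
For [AuI4]^-: Summing ligand charges against the −1 overall charge gives an oxidation state of +3 for gold. Group 11 minus oxidation state 3 gives a d⁸ configuration. A 5d d⁸ ion has a large crystal-field splitting; square planar leaves the high-energy d_{x²−y²} orbital empty and maximises CFSE. → square planar.

[ZrBr4]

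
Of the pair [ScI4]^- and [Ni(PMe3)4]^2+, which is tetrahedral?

[ScI4]^-

For [ScI4]^-: Summing ligand charges against the −1 overall charge gives an oxidation state of +3 for scandium. Group 3 minus oxidation state 3 gives a d⁰ configuration. A d⁰ ion has no crystal-field stabilisation preference between square planar and tetrahedral, so four ligands adopt the sterically favoured tetrahedral geometry. → tetrahedral.
For [Ni(PMe3)4]^2+: Summing ligand charges against the +2 overall charge gives an oxidation state of +2 for nickel. Group 10 minus oxidation state 2 gives a d⁸ configuration. Trimethylphosphine is a strong-field ligand (high in the spectrochemical series). A 3d d⁸ ion with strong-field ligands gains enough CFSE to favour square planar over tetrahedral. → square planar.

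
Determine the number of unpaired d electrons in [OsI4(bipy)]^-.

Ligand charges: each iodide is −1; 2,2′-bipyridine is neutral. With an overall charge of −1 the osmium centre must be in the +3 oxidation state.
Os sits in group 8, so the d-electron count is 8 − 3 = 5.
Counting donor atoms: 4×iodide (monodentate) → 4 donors; 1×2,2′-bipyridine (bidentate) → 2 donors. Coordination number = 6.
The spin state decides the count: a 5d ion has a large Δₒ and is invariably low-spin.
An octahedral low-spin d⁵ ion is t₂g⁵e_g⁰, giving 1 unpaired electron.

1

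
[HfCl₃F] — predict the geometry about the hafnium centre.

tetrahedral

Summing ligand charges against the 0 overall charge gives an oxidation state of +4 for hafnium.
Hf sits in group 4, so the d-electron count is 4 − 4 = 0.
Coordination number: 4.
A d⁰ ion has no crystal-field stabilisation preference between square planar and tetrahedral, so four ligands adopt the sterically favoured tetrahedral geometry.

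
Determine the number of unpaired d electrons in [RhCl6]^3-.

0 unpaired electrons

Ligand charges: each chloride is −1. With an overall charge of −3 the rhodium centre must be in the +3 oxidation state.
Group 9 minus oxidation state 3 gives a d⁶ configuration.
The spin state decides the count: a 4d ion has a large Δₒ and is invariably low-spin.
An octahedral low-spin d⁶ ion is t₂g⁶e_g⁰, giving 0 unpaired electrons.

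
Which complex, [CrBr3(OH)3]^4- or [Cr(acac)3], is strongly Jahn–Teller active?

[CrBr3(OH)3]^4-: Ligand charges: each bromide is −1; each hydroxide is −1. With an overall charge of −4 the chromium centre must be in the +2 oxidation state. Cr sits in group 6, so the d-electron count is 6 − 2 = 4. Bromide and hydroxide are weak-field ligands for a first-row metal, so the complex is high-spin. The t₂g³e_g¹ (high-spin) configuration has an unevenly filled e_g set; the Jahn–Teller theorem predicts a tetragonal distortion (typically axial elongation) to lift the degeneracy.
[Cr(acac)3]: Each acetylacetonate is −1; balancing the 0 overall charge requires Cr(III). Cr sits in group 6, so the d-electron count is 6 − 3 = 3. The d³ configuration leaves the e_g set evenly filled (or empty) — no strong Jahn–Teller driving force.

[CrBr3(OH)3]^4-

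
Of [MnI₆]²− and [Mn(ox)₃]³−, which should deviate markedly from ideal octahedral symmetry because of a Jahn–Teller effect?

[Mn(ox)₃]³−

[MnI₆]²−: Each iodide is −1; balancing the −2 overall charge requires Mn(IV). Group 7 minus oxidation state 4 gives a d³ configuration. The d³ configuration leaves the e_g set evenly filled (or empty) — no strong Jahn–Teller driving force.
[Mn(ox)₃]³−: Each oxalate is −2; balancing the −3 overall charge requires Mn(III). Group 7 minus oxidation state 3 gives a d⁴ configuration. Oxalate is a weak-field ligand for a first-row metal, so the complex is high-spin. The t₂g³e_g¹ (high-spin) configuration has an unevenly filled e_g set; the Jahn–Teller theorem predicts a tetragonal distortion (typically axial elongation) to lift the degeneracy.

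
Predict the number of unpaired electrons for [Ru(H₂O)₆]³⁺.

1

Summing ligand charges against the +3 overall charge gives an oxidation state of +3 for ruthenium.
Ru sits in group 8, so the d-electron count is 8 − 3 = 5.
The spin state decides the count: a 4d ion has a large Δₒ and is invariably low-spin.
An octahedral low-spin d⁵ ion is t₂g⁵e_g⁰, giving 1 unpaired electron.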